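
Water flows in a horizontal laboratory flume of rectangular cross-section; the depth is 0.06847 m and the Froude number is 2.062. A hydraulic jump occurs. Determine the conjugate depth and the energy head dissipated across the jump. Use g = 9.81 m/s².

Fr₁ = 2.062 (given).
Bélanger equation: y₂/y₁ = ½[√(1 + 8Fr₁²) − 1] = ½[√35.015 − 1] = 2.459.
y₂ = 2.459 × 0.06847 = 0.1683 m.
V₁ = Fr₁·√(g·y₁) = 2.062×√(9.81×0.06847) = 1.690 m/s; q = V₁·y₁ = 0.1157 m²/s. V₂ = q/y₂ = 0.1157/0.1683 = 0.6873 m/s. E₁ = y₁ + V₁²/2g = 0.2140 m; E₂ = y₂ + V₂²/2g = 0.1924 m. ΔE = E₁ − E₂ = 0.02161 m.

y₂ = 0.1683 m; ΔE = 0.02161 m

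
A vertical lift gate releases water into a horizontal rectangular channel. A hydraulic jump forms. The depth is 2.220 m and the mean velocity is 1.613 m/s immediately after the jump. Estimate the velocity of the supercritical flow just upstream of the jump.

V₁ = 8.096 m/s

Fr₂ = V₂/√(g·y₂) = 1.613/√(9.81×2.220) = 0.3456.
From the momentum equation (using Fr₂), y₁/y₂ = ½[√(1 + 8Fr₂²) − 1] = ½[√1.9557 − 1] = 0.1992.
y₁ = 0.1992 × 2.220 = 0.4423 m.
V₁ = q/y₁ = 3.581/0.4423 = 8.096 m/s.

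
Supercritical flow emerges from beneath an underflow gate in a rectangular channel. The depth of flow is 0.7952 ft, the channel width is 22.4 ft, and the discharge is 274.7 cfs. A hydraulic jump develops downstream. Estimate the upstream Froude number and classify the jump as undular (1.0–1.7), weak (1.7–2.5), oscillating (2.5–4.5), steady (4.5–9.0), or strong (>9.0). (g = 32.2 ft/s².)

q = Q/b = 274.7/22.4 = 12.26 ft²/s; V₁ = q/y₁ = 15.42 ft/s. Fr₁ = V₁/√(g·y₁) = 3.048.
Fr₁ = 3.048 lies in the oscillating range.

Fr₁ = 3.048; oscillating jump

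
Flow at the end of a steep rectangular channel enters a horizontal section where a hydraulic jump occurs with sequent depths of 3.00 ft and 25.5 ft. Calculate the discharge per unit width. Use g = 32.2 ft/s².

For a rectangular channel the momentum equation gives q² = ½·g·y₁·y₂·(y₁ + y₂) = ½×32.2×3.00×25.5×28.5 = 35102.
q = √35102 = 187 ft²/s.

q = 187 ft²/s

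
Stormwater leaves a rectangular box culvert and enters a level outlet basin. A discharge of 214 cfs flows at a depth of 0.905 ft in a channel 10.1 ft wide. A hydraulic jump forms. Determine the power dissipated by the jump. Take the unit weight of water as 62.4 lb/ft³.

P = 97.9 hp

q = Q/b = 214/10.1 = 21.2 ft²/s; V₁ = q/y₁ = 23.4 ft/s. Fr₁ = V₁/√(g·y₁) = 4.34.
Conjugate-depth relation: y₂/y₁ = ½[√(1 + 8Fr₁²) − 1] = ½[√151.5 − 1] = 5.65.
y₂ = 5.65 × 0.905 = 5.12 ft.
V₂ = q/y₂ = 21.2/5.12 = 4.14 ft/s. E₁ = y₁ + V₁²/2g = 9.42 ft; E₂ = y₂ + V₂²/2g = 5.38 ft. ΔE = E₁ − E₂ = 4.03 ft.
P = γ·Q·ΔE/550 = 62.4 × 214 × 4.03 / 550 = 97.9 hp.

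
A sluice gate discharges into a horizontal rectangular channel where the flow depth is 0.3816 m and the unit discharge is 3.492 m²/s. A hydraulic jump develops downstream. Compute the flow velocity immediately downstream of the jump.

V₁ = q/y₁ = 3.492/0.3816 = 9.151 m/s. Fr₁ = V₁/√(g·y₁) = 9.151/√(9.81×0.3816) = 4.730.
By Bélanger, y₂/y₁ = ½[√(1 + 8Fr₁²) − 1] = ½[√179.96 − 1] = 6.207.
y₂ = 6.207 × 0.3816 = 2.369 m.
V₂ = q/y₂ = 3.492/2.369 = 1.474 m/s.

V₂ = 1.474 m/s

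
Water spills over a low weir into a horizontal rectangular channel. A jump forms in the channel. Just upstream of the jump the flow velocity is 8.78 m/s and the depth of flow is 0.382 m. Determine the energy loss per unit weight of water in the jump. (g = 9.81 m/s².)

ΔE = 1.93 m

Fr₁ = V₁/√(g·y₁) = 8.78/√(9.81×0.382) = 4.54.
Conjugate-depth relation: y₂/y₁ = ½[√(1 + 8Fr₁²) − 1] = ½[√165.6 − 1] = 5.93.
y₂ = 5.93 × 0.382 = 2.27 m.
Head loss: ΔE = (y₂ − y₁)³/(4y₁y₂) = (2.27 − 0.382)³/(4×0.382×2.27) = 6.69/3.46 = 1.93 m.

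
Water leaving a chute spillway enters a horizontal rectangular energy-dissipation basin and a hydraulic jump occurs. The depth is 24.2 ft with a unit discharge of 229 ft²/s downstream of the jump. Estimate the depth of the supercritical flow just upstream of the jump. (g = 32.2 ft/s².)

y₁ = 4.66 ft

V₂ = q/y₂ = 229/24.2 = 9.46 ft/s; Fr₂ = V₂/√(g·y₂) = 0.339.
From the momentum equation (using Fr₂), y₁/y₂ = ½[√(1 + 8Fr₂²) − 1] = ½[√1.919 − 1] = 0.193.
y₁ = 0.193 × 24.2 = 4.66 ft.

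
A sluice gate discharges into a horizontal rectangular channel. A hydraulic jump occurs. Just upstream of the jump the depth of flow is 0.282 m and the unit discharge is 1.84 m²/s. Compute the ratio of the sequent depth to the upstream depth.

y₂/y₁ = 5.07

V₁ = q/y₁ = 1.84/0.282 = 6.52 m/s. Fr₁ = V₁/√(g·y₁) = 6.52/√(9.81×0.282) = 3.92.
Conjugate-depth relation: y₂/y₁ = ½[√(1 + 8Fr₁²) − 1] = ½[√124.1 − 1] = 5.07.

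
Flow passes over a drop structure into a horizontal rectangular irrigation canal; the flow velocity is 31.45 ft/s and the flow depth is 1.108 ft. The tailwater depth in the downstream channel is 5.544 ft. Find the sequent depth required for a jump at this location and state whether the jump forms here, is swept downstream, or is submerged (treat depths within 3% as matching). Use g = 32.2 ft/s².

Fr₁ = V₁/√(g·y₁) = 31.45/√(32.2×1.108) = 5.265.
Conjugate-depth relation: y₂/y₁ = ½[√(1 + 8Fr₁²) − 1] = ½[√222.79 − 1] = 6.963.
y₂ = 6.963 × 1.108 = 7.715 ft.
Tailwater y_tw = 5.544 ft: y_tw < y₂, so the jump is swept downstream.

y₂ = 7.715 ft; the jump is swept downstream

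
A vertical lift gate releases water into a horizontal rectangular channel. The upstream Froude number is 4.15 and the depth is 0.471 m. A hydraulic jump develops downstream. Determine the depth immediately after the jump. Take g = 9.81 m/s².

y₂ = 2.54 m

Fr₁ = 4.15 (given).
Bélanger equation: y₂/y₁ = ½[√(1 + 8Fr₁²) − 1] = ½[√138.8 − 1] = 5.39.
y₂ = 5.39 × 0.471 = 2.54 m.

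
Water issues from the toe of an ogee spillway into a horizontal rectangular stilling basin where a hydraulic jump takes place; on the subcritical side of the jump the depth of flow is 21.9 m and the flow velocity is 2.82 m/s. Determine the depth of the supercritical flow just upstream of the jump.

Fr₂ = V₂/√(g·y₂) = 2.82/√(9.81×21.9) = 0.192.
Applying the sequent-depth relation in reverse, y₁/y₂ = ½[√(1 + 8Fr₂²) − 1] = ½[√1.296 − 1] = 0.0692.
y₁ = 0.0692 × 21.9 = 1.52 m.

y₁ = 1.52 m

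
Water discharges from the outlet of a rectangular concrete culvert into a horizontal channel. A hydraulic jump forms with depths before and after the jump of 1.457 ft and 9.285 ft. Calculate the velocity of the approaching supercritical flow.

V₁ = 33.20 ft/s

For a rectangular channel the momentum equation gives q² = ½·g·y₁·y₂·(y₁ + y₂) = ½×32.2×1.457×9.285×10.74 = 2340.
q = √2340 = 48.37 ft²/s.
V₁ = q/y₁ = 48.37/1.457 = 33.20 ft/s.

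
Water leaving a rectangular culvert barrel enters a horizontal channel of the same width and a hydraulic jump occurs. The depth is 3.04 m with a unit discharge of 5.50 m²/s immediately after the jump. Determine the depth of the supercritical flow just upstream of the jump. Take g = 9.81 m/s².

y₁ = 0.563 m

V₂ = q/y₂ = 5.50/3.04 = 1.81 m/s; Fr₂ = V₂/√(g·y₂) = 0.331.
The Bélanger relation is symmetric: y₁/y₂ = ½[√(1 + 8Fr₂²) − 1] = ½[√1.878 − 1] = 0.185.
y₁ = 0.185 × 3.04 = 0.563 m.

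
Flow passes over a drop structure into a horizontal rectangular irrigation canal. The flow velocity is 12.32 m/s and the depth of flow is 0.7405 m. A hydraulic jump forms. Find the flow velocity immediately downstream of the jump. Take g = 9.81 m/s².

Fr₁ = V₁/√(g·y₁) = 12.32/√(9.81×0.7405) = 4.571.
By Bélanger, y₂/y₁ = ½[√(1 + 8Fr₁²) − 1] = ½[√168.15 − 1] = 5.984.
y₂ = 5.984 × 0.7405 = 4.431 m.
q = V₁·y₁ = 12.32 × 0.7405 = 9.123 m²/s.
V₂ = q/y₂ = 9.123/4.431 = 2.059 m/s.

V₂ = 2.059 m/s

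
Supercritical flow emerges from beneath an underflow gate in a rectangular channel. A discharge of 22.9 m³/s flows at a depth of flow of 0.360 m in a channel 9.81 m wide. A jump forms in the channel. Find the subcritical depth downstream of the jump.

q = Q/b = 22.9/9.81 = 2.33 m²/s; V₁ = q/y₁ = 6.48 m/s. Fr₁ = V₁/√(g·y₁) = 3.45.
Conjugate-depth relation: y₂/y₁ = ½[√(1 + 8Fr₁²) − 1] = ½[√96.25 − 1] = 4.41.
y₂ = 4.41 × 0.360 = 1.59 m.

y₂ = 1.59 m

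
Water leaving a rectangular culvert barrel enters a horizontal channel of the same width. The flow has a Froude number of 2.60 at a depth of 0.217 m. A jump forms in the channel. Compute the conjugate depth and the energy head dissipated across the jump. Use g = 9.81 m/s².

y₂ = 0.697 m; ΔE = 0.183 m

Fr₁ = 2.60 (given).
Sequent-depth ratio: y₂/y₁ = ½[√(1 + 8Fr₁²) − 1] = ½[√55.08 − 1] = 3.21.
y₂ = 3.21 × 0.217 = 0.697 m.
Head loss: ΔE = (y₂ − y₁)³/(4y₁y₂) = (0.697 − 0.217)³/(4×0.217×0.697) = 0.110/0.605 = 0.183 m.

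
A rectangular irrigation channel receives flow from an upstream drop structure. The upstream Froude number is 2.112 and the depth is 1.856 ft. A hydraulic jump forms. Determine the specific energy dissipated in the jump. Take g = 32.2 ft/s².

Fr₁ = 2.112 (given).
From the momentum equation for a rectangular channel, y₂/y₁ = ½[√(1 + 8Fr₁²) − 1] = ½[√36.684 − 1] = 2.528.
y₂ = 2.528 × 1.856 = 4.693 ft.
Head loss: ΔE = (y₂ − y₁)³/(4y₁y₂) = (4.693 − 1.856)³/(4×1.856×4.693) = 22.83/34.84 = 0.6552 ft.

ΔE = 0.6552 ft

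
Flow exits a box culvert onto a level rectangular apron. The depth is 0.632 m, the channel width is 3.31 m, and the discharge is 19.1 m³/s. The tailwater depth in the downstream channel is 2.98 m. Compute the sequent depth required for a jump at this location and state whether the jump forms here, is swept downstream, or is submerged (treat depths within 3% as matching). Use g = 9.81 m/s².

q = Q/b = 19.1/3.31 = 5.77 m²/s; V₁ = q/y₁ = 9.13 m/s. Fr₁ = V₁/√(g·y₁) = 3.67.
Bélanger equation: y₂/y₁ = ½[√(1 + 8Fr₁²) − 1] = ½[√108.6 − 1] = 4.71.
y₂ = 4.71 × 0.632 = 2.98 m.
Tailwater y_tw = 2.98 m: y_tw ≈ y₂, so the jump forms here.

y₂ = 2.98 m; the jump forms here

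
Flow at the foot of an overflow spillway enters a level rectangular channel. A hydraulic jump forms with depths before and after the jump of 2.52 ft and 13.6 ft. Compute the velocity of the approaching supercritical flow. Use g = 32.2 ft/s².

V₁ = 37.4 ft/s

For a rectangular channel the momentum equation gives q² = ½·g·y₁·y₂·(y₁ + y₂) = ½×32.2×2.52×13.6×16.1 = 8895.
q = √8895 = 94.3 ft²/s.
V₁ = q/y₁ = 94.3/2.52 = 37.4 ft/s.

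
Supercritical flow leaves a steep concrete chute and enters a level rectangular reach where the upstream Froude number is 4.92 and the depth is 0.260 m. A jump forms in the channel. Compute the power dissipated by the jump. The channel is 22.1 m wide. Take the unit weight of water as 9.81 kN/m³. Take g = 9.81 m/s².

Fr₁ = 4.92 (given).
Sequent-depth ratio: y₂/y₁ = ½[√(1 + 8Fr₁²) − 1] = ½[√194.7 − 1] = 6.48.
y₂ = 6.48 × 0.260 = 1.68 m.
V₁ = Fr₁·√(g·y₁) = 4.92×√(9.81×0.260) = 7.86 m/s; q = V₁·y₁ = 2.04 m²/s. V₂ = q/y₂ = 2.04/1.68 = 1.21 m/s. E₁ = y₁ + V₁²/2g = 3.41 m; E₂ = y₂ + V₂²/2g = 1.76 m. ΔE = E₁ − E₂ = 1.65 m.
Q = q·b = 2.04 × 22.1 = 45.1 m³/s. P = γ·Q·ΔE = 9.81 × 45.1 × 1.65 = 730 kW.

P = 730 kW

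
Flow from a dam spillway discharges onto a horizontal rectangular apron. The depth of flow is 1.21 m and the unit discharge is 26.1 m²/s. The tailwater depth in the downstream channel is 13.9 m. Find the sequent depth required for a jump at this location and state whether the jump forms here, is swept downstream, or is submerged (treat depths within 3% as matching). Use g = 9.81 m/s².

V₁ = q/y₁ = 26.1/1.21 = 21.6 m/s. Fr₁ = V₁/√(g·y₁) = 21.6/√(9.81×1.21) = 6.26.
By Bélanger, y₂/y₁ = ½[√(1 + 8Fr₁²) − 1] = ½[√314.6 − 1] = 8.37.
y₂ = 8.37 × 1.21 = 10.1 m.
Tailwater y_tw = 13.9 m: y_tw > y₂, so the jump is submerged.

y₂ = 10.1 m; the jump is submerged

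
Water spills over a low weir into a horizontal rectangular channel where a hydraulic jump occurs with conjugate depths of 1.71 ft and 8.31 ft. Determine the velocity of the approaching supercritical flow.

For a rectangular channel the momentum equation gives q² = ½·g·y₁·y₂·(y₁ + y₂) = ½×32.2×1.71×8.31×10.0 = 2292.
q = √2292 = 47.9 ft²/s.
V₁ = q/y₁ = 47.9/1.71 = 28.0 ft/s.

V₁ = 28.0 ft/s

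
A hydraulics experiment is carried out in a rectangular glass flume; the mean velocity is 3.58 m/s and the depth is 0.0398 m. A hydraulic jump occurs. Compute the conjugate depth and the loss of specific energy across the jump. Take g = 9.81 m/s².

y₂ = 0.303 m; ΔE = 0.379 m

Fr₁ = V₁/√(g·y₁) = 3.58/√(9.81×0.0398) = 5.73.
Conjugate-depth relation: y₂/y₁ = ½[√(1 + 8Fr₁²) − 1] = ½[√263.6 − 1] = 7.62.
y₂ = 7.62 × 0.0398 = 0.303 m.
Head loss: ΔE = (y₂ − y₁)³/(4y₁y₂) = (0.303 − 0.0398)³/(4×0.0398×0.303) = 0.0183/0.0483 = 0.379 m.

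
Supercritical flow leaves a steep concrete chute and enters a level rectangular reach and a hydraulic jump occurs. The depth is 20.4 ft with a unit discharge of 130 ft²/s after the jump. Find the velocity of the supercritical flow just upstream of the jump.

V₁ = 57.3 ft/s

V₂ = q/y₂ = 130/20.4 = 6.37 ft/s; Fr₂ = V₂/√(g·y₂) = 0.249.
The Bélanger relation is symmetric: y₁/y₂ = ½[√(1 + 8Fr₂²) − 1] = ½[√1.495 − 1] = 0.111.
y₁ = 0.111 × 20.4 = 2.27 ft.
V₁ = q/y₁ = 130/2.27 = 57.3 ft/s.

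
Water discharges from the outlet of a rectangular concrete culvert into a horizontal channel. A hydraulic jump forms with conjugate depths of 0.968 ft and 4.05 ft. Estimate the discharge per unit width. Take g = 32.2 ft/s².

For a rectangular channel the momentum equation gives q² = ½·g·y₁·y₂·(y₁ + y₂) = ½×32.2×0.968×4.05×5.02 = 317.
q = √317 = 17.8 ft²/s.

q = 17.8 ft²/s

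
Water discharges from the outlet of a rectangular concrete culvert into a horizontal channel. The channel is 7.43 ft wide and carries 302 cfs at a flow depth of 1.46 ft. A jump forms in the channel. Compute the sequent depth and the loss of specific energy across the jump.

y₂ = 7.69 ft; ΔE = 5.38 ft

q = Q/b = 302/7.43 = 40.6 ft²/s; V₁ = q/y₁ = 27.8 ft/s. Fr₁ = V₁/√(g·y₁) = 4.06.
From the momentum equation for a rectangular channel, y₂/y₁ = ½[√(1 + 8Fr₁²) − 1] = ½[√132.9 − 1] = 5.26.
y₂ = 5.26 × 1.46 = 7.69 ft.
Head loss: ΔE = (y₂ − y₁)³/(4y₁y₂) = (7.69 − 1.46)³/(4×1.46×7.69) = 241/44.9 = 5.38 ft.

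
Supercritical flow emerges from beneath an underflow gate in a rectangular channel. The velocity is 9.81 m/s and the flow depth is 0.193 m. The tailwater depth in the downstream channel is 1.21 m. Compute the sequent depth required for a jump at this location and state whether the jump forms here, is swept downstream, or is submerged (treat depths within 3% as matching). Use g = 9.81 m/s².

y₂ = 1.85 m; the jump is swept downstream

Fr₁ = V₁/√(g·y₁) = 9.81/√(9.81×0.193) = 7.13.
By Bélanger, y₂/y₁ = ½[√(1 + 8Fr₁²) − 1] = ½[√407.6 − 1] = 9.59.
y₂ = 9.59 × 0.193 = 1.85 m.
Tailwater y_tw = 1.21 m: y_tw < y₂, so the jump is swept downstream.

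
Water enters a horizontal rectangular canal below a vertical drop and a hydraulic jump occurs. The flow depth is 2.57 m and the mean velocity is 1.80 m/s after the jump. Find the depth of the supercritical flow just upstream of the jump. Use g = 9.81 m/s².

y₁ = 0.545 m

Fr₂ = V₂/√(g·y₂) = 1.80/√(9.81×2.57) = 0.358.
The Bélanger relation is symmetric: y₁/y₂ = ½[√(1 + 8Fr₂²) − 1] = ½[√2.028 − 1] = 0.212.
y₁ = 0.212 × 2.57 = 0.545 m.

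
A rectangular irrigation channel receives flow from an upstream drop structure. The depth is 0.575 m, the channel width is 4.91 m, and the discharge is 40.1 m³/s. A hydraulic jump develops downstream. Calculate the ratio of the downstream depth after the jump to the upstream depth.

q = Q/b = 40.1/4.91 = 8.17 m²/s; V₁ = q/y₁ = 14.2 m/s. Fr₁ = V₁/√(g·y₁) = 5.98.
Sequent-depth ratio: y₂/y₁ = ½[√(1 + 8Fr₁²) − 1] = ½[√287.1 − 1] = 7.97.

y₂/y₁ = 7.97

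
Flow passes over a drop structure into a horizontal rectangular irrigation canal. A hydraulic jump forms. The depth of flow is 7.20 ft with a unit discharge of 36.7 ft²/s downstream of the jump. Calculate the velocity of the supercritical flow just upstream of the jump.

V₂ = q/y₂ = 36.7/7.20 = 5.10 ft/s; Fr₂ = V₂/√(g·y₂) = 0.335.
Since the conjugate-depth ratio holds either way, y₁/y₂ = ½[√(1 + 8Fr₂²) − 1] = ½[√1.897 − 1] = 0.189.
y₁ = 0.189 × 7.20 = 1.36 ft.
V₁ = q/y₁ = 36.7/1.36 = 27.0 ft/s.

V₁ = 27.0 ft/s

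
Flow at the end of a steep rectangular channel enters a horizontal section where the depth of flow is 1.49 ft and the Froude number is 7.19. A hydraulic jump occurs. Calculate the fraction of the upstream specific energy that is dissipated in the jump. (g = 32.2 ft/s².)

ΔE/E₁ = 0.629 (62.9%)

Fr₁ = 7.19 (given).
From the momentum equation for a rectangular channel, y₂/y₁ = ½[√(1 + 8Fr₁²) − 1] = ½[√414.6 − 1] = 9.68.
y₂ = 9.68 × 1.49 = 14.4 ft.
E₁ = y₁(1 + Fr₁²/2) = 1.49×(1 + 7.19²/2) = 40.0 ft. ΔE = (y₂ − y₁)³/(4y₁y₂) = 25.2 ft. ΔE/E₁ = 25.2/40.0 = 0.629.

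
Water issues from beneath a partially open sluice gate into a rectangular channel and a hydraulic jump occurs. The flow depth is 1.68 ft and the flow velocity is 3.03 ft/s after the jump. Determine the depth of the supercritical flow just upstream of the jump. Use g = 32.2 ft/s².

y₁ = 0.450 ft

Fr₂ = V₂/√(g·y₂) = 3.03/√(32.2×1.68) = 0.412.
From the momentum equation (using Fr₂), y₁/y₂ = ½[√(1 + 8Fr₂²) − 1] = ½[√2.358 − 1] = 0.268.
y₁ = 0.268 × 1.68 = 0.450 ft.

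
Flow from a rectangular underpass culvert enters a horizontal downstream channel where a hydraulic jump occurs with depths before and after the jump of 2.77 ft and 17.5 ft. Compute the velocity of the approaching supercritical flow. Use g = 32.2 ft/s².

V₁ = 45.4 ft/s

For a rectangular channel the momentum equation gives q² = ½·g·y₁·y₂·(y₁ + y₂) = ½×32.2×2.77×17.5×20.3 = 15820.
q = √15820 = 126 ft²/s.
V₁ = q/y₁ = 126/2.77 = 45.4 ft/s.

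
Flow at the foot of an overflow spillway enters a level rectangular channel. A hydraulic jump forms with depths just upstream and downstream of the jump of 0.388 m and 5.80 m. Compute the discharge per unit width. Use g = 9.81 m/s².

q = 8.26 m²/s

For a rectangular channel the momentum equation gives q² = ½·g·y₁·y₂·(y₁ + y₂) = ½×9.81×0.388×5.80×6.19 = 68.3.
q = √68.3 = 8.26 m²/s.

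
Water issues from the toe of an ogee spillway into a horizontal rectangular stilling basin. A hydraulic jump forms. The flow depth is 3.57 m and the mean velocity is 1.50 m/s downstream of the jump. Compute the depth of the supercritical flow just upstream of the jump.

Fr₂ = V₂/√(g·y₂) = 1.50/√(9.81×3.57) = 0.253.
From the momentum equation (using Fr₂), y₁/y₂ = ½[√(1 + 8Fr₂²) − 1] = ½[√1.514 − 1] = 0.115.
y₁ = 0.115 × 3.57 = 0.411 m.

y₁ = 0.411 m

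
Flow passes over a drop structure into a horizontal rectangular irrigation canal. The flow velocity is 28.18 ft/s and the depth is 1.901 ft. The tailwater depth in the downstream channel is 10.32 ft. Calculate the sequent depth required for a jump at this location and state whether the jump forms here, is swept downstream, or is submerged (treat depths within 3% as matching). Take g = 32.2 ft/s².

Fr₁ = V₁/√(g·y₁) = 28.18/√(32.2×1.901) = 3.602.
Conjugate-depth relation: y₂/y₁ = ½[√(1 + 8Fr₁²) − 1] = ½[√104.78 − 1] = 4.618.
y₂ = 4.618 × 1.901 = 8.779 ft.
Tailwater y_tw = 10.32 ft: y_tw > y₂, so the jump is submerged.

y₂ = 8.779 ft; the jump is submerged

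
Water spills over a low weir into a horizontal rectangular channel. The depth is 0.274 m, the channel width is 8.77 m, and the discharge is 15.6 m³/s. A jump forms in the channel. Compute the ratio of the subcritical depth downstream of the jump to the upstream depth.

y₂/y₁ = 5.12

q = Q/b = 15.6/8.77 = 1.78 m²/s; V₁ = q/y₁ = 6.49 m/s. Fr₁ = V₁/√(g·y₁) = 3.96.
From the momentum equation for a rectangular channel, y₂/y₁ = ½[√(1 + 8Fr₁²) − 1] = ½[√126.4 − 1] = 5.12.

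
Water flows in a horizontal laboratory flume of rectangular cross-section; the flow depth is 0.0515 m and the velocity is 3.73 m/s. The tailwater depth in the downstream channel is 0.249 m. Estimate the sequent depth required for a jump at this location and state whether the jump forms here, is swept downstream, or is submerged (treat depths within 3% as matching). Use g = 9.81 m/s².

Fr₁ = V₁/√(g·y₁) = 3.73/√(9.81×0.0515) = 5.25.
From the momentum equation for a rectangular channel, y₂/y₁ = ½[√(1 + 8Fr₁²) − 1] = ½[√221.3 − 1] = 6.94.
y₂ = 6.94 × 0.0515 = 0.357 m.
Tailwater y_tw = 0.249 m: y_tw < y₂, so the jump is swept downstream.

y₂ = 0.357 m; the jump is swept downstream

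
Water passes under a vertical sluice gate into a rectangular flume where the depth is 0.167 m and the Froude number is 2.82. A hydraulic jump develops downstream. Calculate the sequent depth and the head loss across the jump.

Fr₁ = 2.82 (given).
Bélanger equation: y₂/y₁ = ½[√(1 + 8Fr₁²) − 1] = ½[√64.62 − 1] = 3.52.
y₂ = 3.52 × 0.167 = 0.588 m.
Head loss: ΔE = (y₂ − y₁)³/(4y₁y₂) = (0.588 − 0.167)³/(4×0.167×0.588) = 0.0745/0.393 = 0.190 m.

y₂ = 0.588 m; ΔE = 0.190 m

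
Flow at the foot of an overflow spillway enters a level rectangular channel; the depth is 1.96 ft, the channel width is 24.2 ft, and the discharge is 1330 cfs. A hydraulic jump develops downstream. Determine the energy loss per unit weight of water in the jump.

ΔE = 4.72 ft

q = Q/b = 1330/24.2 = 55.0 ft²/s; V₁ = q/y₁ = 28.0 ft/s. Fr₁ = V₁/√(g·y₁) = 3.53.
By Bélanger, y₂/y₁ = ½[√(1 + 8Fr₁²) − 1] = ½[√100.7 − 1] = 4.52.
y₂ = 4.52 × 1.96 = 8.85 ft.
V₂ = q/y₂ = 55.0/8.85 = 6.21 ft/s. E₁ = y₁ + V₁²/2g = 14.2 ft; E₂ = y₂ + V₂²/2g = 9.45 ft. ΔE = E₁ − E₂ = 4.72 ft.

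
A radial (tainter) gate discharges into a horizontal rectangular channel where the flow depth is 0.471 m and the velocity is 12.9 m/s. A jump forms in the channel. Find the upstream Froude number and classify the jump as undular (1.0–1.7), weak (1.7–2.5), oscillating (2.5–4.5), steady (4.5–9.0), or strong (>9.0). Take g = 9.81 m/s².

Fr₁ = 6.00; steady jump

Fr₁ = V₁/√(g·y₁) = 12.9/√(9.81×0.471) = 6.00.
Fr₁ = 6.00 lies in the steady range.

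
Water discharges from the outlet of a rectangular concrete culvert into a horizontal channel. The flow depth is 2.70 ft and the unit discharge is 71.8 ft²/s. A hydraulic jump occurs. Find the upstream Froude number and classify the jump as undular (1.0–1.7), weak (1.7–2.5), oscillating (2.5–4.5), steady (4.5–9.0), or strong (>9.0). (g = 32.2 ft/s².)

V₁ = q/y₁ = 71.8/2.70 = 26.6 ft/s. Fr₁ = V₁/√(g·y₁) = 26.6/√(32.2×2.70) = 2.85.
Fr₁ = 2.85 lies in the oscillating range.

Fr₁ = 2.85; oscillating jump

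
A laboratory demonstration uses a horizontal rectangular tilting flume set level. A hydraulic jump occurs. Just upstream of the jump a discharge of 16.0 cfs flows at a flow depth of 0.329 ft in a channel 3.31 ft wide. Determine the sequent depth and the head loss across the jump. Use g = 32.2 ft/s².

q = Q/b = 16.0/3.31 = 4.83 ft²/s; V₁ = q/y₁ = 14.7 ft/s. Fr₁ = V₁/√(g·y₁) = 4.51.
Sequent-depth ratio: y₂/y₁ = ½[√(1 + 8Fr₁²) − 1] = ½[√164.0 − 1] = 5.90.
y₂ = 5.90 × 0.329 = 1.94 ft.
V₂ = q/y₂ = 4.83/1.94 = 2.49 ft/s. E₁ = y₁ + V₁²/2g = 3.68 ft; E₂ = y₂ + V₂²/2g = 2.04 ft. ΔE = E₁ − E₂ = 1.64 ft.

y₂ = 1.94 ft; ΔE = 1.64 ft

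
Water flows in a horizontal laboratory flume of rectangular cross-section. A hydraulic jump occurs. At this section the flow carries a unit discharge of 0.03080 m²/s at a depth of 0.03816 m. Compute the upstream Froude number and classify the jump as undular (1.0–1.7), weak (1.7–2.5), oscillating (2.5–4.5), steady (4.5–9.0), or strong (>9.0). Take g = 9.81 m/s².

V₁ = q/y₁ = 0.03080/0.03816 = 0.8071 m/s. Fr₁ = V₁/√(g·y₁) = 0.8071/√(9.81×0.03816) = 1.319.
Fr₁ = 1.319 lies in the undular range.

Fr₁ = 1.319; undular jump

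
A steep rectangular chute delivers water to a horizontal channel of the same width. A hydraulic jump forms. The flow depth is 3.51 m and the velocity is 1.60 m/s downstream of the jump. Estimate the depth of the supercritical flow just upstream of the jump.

y₁ = 0.461 m

Fr₂ = V₂/√(g·y₂) = 1.60/√(9.81×3.51) = 0.273.
From the momentum equation (using Fr₂), y₁/y₂ = ½[√(1 + 8Fr₂²) − 1] = ½[√1.595 − 1] = 0.131.
y₁ = 0.131 × 3.51 = 0.461 m.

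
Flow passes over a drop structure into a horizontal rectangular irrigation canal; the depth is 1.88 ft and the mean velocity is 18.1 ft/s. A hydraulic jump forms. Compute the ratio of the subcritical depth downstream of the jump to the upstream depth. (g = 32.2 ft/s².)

Fr₁ = V₁/√(g·y₁) = 18.1/√(32.2×1.88) = 2.33.
Conjugate-depth relation: y₂/y₁ = ½[√(1 + 8Fr₁²) − 1] = ½[√44.29 − 1] = 2.83.

y₂/y₁ = 2.83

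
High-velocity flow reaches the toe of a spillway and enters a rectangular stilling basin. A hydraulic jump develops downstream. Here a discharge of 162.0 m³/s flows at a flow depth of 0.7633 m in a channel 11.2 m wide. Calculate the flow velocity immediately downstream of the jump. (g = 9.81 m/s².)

q = Q/b = 162.0/11.2 = 14.46 m²/s; V₁ = q/y₁ = 18.95 m/s. Fr₁ = V₁/√(g·y₁) = 6.925.
From the momentum equation for a rectangular channel, y₂/y₁ = ½[√(1 + 8Fr₁²) − 1] = ½[√384.64 − 1] = 9.306.
y₂ = 9.306 × 0.7633 = 7.103 m.
V₂ = q/y₂ = 14.46/7.103 = 2.036 m/s.

V₂ = 2.036 m/s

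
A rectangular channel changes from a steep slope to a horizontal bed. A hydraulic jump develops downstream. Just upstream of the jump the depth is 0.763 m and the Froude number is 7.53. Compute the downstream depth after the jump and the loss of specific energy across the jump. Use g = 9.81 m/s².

y₂ = 7.75 m; ΔE = 14.4 m

Fr₁ = 7.53 (given).
By Bélanger, y₂/y₁ = ½[√(1 + 8Fr₁²) − 1] = ½[√454.6 − 1] = 10.2.
y₂ = 10.2 × 0.763 = 7.75 m.
V₁ = Fr₁·√(g·y₁) = 7.53×√(9.81×0.763) = 20.6 m/s; q = V₁·y₁ = 15.7 m²/s. V₂ = q/y₂ = 15.7/7.75 = 2.03 m/s. E₁ = y₁ + V₁²/2g = 22.4 m; E₂ = y₂ + V₂²/2g = 7.96 m. ΔE = E₁ − E₂ = 14.4 m.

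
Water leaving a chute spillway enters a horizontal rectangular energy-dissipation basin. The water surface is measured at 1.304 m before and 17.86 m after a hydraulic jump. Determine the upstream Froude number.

For a rectangular channel the momentum equation gives q² = ½·g·y₁·y₂·(y₁ + y₂) = ½×9.81×1.304×17.86×19.16 = 2189.
q = √2189 = 46.79 m²/s.
V₁ = q/y₁ = 35.88 m/s; Fr₁ = V₁/√(g·y₁) = 10.03.

Fr₁ = 10.03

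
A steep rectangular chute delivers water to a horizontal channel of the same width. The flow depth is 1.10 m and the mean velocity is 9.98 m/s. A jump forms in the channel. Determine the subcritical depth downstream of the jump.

y₂ = 4.21 m

Fr₁ = V₁/√(g·y₁) = 9.98/√(9.81×1.10) = 3.04.
Bélanger equation: y₂/y₁ = ½[√(1 + 8Fr₁²) − 1] = ½[√74.84 − 1] = 3.83.
y₂ = 3.83 × 1.10 = 4.21 m.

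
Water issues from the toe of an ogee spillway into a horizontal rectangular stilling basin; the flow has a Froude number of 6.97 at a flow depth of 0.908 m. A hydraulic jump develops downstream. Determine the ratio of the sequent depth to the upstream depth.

y₂/y₁ = 9.37

Fr₁ = 6.97 (given).
Sequent-depth ratio: y₂/y₁ = ½[√(1 + 8Fr₁²) − 1] = ½[√389.6 − 1] = 9.37.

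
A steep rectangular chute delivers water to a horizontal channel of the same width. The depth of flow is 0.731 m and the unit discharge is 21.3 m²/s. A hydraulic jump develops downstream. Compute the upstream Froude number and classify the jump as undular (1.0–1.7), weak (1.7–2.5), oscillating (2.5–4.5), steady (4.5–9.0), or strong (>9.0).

V₁ = q/y₁ = 21.3/0.731 = 29.1 m/s. Fr₁ = V₁/√(g·y₁) = 29.1/√(9.81×0.731) = 10.9.
Fr₁ = 10.9 lies in the strong range.

Fr₁ = 10.9; strong jump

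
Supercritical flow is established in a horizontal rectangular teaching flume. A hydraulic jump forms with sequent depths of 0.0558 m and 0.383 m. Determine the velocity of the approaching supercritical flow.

V₁ = 3.84 m/s

For a rectangular channel the momentum equation gives q² = ½·g·y₁·y₂·(y₁ + y₂) = ½×9.81×0.0558×0.383×0.439 = 0.0460.
q = √0.0460 = 0.214 m²/s.
V₁ = q/y₁ = 0.214/0.0558 = 3.84 m/s.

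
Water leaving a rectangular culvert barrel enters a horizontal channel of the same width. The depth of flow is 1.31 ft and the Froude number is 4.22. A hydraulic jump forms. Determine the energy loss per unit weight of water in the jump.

ΔE = 5.40 ft

Fr₁ = 4.22 (given).
Conjugate-depth relation: y₂/y₁ = ½[√(1 + 8Fr₁²) − 1] = ½[√143.5 − 1] = 5.49.
y₂ = 5.49 × 1.31 = 7.19 ft.
Head loss: ΔE = (y₂ − y₁)³/(4y₁y₂) = (7.19 − 1.31)³/(4×1.31×7.19) = 203/37.7 = 5.40 ft.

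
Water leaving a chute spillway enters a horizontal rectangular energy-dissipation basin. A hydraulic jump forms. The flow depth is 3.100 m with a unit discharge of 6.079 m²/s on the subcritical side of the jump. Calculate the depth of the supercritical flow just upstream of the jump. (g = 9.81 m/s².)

V₂ = q/y₂ = 6.079/3.100 = 1.961 m/s; Fr₂ = V₂/√(g·y₂) = 0.3556.
The Bélanger relation is symmetric: y₁/y₂ = ½[√(1 + 8Fr₂²) − 1] = ½[√2.0116 − 1] = 0.2092.
y₁ = 0.2092 × 3.100 = 0.6484 m.

y₁ = 0.6484 m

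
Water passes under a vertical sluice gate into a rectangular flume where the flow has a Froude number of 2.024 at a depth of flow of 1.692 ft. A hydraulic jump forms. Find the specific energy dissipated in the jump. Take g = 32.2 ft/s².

ΔE = 0.4884 ft

Fr₁ = 2.024 (given).
By Bélanger, y₂/y₁ = ½[√(1 + 8Fr₁²) − 1] = ½[√33.773 − 1] = 2.406.
y₂ = 2.406 × 1.692 = 4.070 ft.
V₁ = Fr₁·√(g·y₁) = 2.024×√(32.2×1.692) = 14.94 ft/s; q = V₁·y₁ = 25.28 ft²/s. V₂ = q/y₂ = 25.28/4.070 = 6.210 ft/s. E₁ = y₁ + V₁²/2g = 5.158 ft; E₂ = y₂ + V₂²/2g = 4.669 ft. ΔE = E₁ − E₂ = 0.4884 ft.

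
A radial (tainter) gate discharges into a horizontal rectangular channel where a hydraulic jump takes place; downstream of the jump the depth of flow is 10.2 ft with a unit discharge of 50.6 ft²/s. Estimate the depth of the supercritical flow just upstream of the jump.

y₁ = 1.35 ft

V₂ = q/y₂ = 50.6/10.2 = 4.96 ft/s; Fr₂ = V₂/√(g·y₂) = 0.274.
Since the conjugate-depth ratio holds either way, y₁/y₂ = ½[√(1 + 8Fr₂²) − 1] = ½[√1.599 − 1] = 0.132.
y₁ = 0.132 × 10.2 = 1.35 ft.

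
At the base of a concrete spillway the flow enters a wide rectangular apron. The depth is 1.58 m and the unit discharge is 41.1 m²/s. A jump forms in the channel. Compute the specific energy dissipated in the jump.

V₁ = q/y₁ = 41.1/1.58 = 26.0 m/s. Fr₁ = V₁/√(g·y₁) = 26.0/√(9.81×1.58) = 6.61.
By Bélanger, y₂/y₁ = ½[√(1 + 8Fr₁²) − 1] = ½[√350.2 − 1] = 8.86.
y₂ = 8.86 × 1.58 = 14.0 m.
V₂ = q/y₂ = 41.1/14.0 = 2.94 m/s. E₁ = y₁ + V₁²/2g = 36.1 m; E₂ = y₂ + V₂²/2g = 14.4 m. ΔE = E₁ − E₂ = 21.6 m.

ΔE = 21.6 m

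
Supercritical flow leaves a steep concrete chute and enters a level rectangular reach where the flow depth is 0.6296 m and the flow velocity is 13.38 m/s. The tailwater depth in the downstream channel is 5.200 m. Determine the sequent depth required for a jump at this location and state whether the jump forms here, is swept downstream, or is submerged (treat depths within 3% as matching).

y₂ = 4.489 m; the jump is submerged

Fr₁ = V₁/√(g·y₁) = 13.38/√(9.81×0.6296) = 5.384.
Conjugate-depth relation: y₂/y₁ = ½[√(1 + 8Fr₁²) − 1] = ½[√232.88 − 1] = 7.130.
y₂ = 7.130 × 0.6296 = 4.489 m.
Tailwater y_tw = 5.200 m: y_tw > y₂, so the jump is submerged.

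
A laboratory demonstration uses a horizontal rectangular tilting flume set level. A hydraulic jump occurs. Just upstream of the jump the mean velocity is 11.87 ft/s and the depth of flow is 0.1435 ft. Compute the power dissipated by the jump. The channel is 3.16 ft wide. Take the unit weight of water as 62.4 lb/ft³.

Fr₁ = V₁/√(g·y₁) = 11.87/√(32.2×0.1435) = 5.522.
By Bélanger, y₂/y₁ = ½[√(1 + 8Fr₁²) − 1] = ½[√244.94 − 1] = 7.325.
y₂ = 7.325 × 0.1435 = 1.051 ft.
Head loss: ΔE = (y₂ − y₁)³/(4y₁y₂) = (1.051 − 0.1435)³/(4×0.1435×1.051) = 0.7478/0.6034 = 1.239 ft.
q = V₁·y₁ = 11.87 × 0.1435 = 1.703 ft²/s. Q = q·b = 1.703 × 3.16 = 5.383 cfs. P = γ·Q·ΔE/550 = 62.4 × 5.383 × 1.239 / 550 = 0.7569 hp.

P = 0.7569 hp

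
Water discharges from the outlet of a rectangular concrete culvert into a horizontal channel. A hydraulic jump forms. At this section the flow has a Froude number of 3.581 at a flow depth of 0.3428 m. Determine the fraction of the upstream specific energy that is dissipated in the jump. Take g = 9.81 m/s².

ΔE/E₁ = 0.340 (34.0%)

Fr₁ = 3.581 (given).
Bélanger equation: y₂/y₁ = ½[√(1 + 8Fr₁²) − 1] = ½[√103.59 − 1] = 4.589.
y₂ = 4.589 × 0.3428 = 1.573 m.
E₁ = y₁(1 + Fr₁²/2) = 0.3428×(1 + 3.581²/2) = 2.541 m. ΔE = (y₂ − y₁)³/(4y₁y₂) = 0.8633 m. ΔE/E₁ = 0.8633/2.541 = 0.340.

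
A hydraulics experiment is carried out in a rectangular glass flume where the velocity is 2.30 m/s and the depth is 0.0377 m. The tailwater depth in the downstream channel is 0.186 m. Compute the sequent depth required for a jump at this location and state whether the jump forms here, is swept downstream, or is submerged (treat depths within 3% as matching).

Fr₁ = V₁/√(g·y₁) = 2.30/√(9.81×0.0377) = 3.78.
From the momentum equation for a rectangular channel, y₂/y₁ = ½[√(1 + 8Fr₁²) − 1] = ½[√115.4 − 1] = 4.87.
y₂ = 4.87 × 0.0377 = 0.184 m.
Tailwater y_tw = 0.186 m: y_tw ≈ y₂, so the jump forms here.

y₂ = 0.184 m; the jump forms here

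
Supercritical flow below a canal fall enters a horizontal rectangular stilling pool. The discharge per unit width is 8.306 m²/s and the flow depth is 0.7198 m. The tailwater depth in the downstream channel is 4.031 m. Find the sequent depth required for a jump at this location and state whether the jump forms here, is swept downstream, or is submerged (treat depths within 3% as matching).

y₂ = 4.075 m; the jump forms here

V₁ = q/y₁ = 8.306/0.7198 = 11.54 m/s. Fr₁ = V₁/√(g·y₁) = 11.54/√(9.81×0.7198) = 4.342.
Bélanger equation: y₂/y₁ = ½[√(1 + 8Fr₁²) − 1] = ½[√151.86 − 1] = 5.662.
y₂ = 5.662 × 0.7198 = 4.075 m.
Tailwater y_tw = 4.031 m: y_tw ≈ y₂, so the jump forms here.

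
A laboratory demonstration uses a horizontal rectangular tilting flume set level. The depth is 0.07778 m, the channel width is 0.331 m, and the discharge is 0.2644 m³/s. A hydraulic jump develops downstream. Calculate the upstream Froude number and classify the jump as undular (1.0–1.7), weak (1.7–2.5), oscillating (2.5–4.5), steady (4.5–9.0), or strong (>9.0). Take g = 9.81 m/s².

q = Q/b = 0.2644/0.331 = 0.7988 m²/s; V₁ = q/y₁ = 10.27 m/s. Fr₁ = V₁/√(g·y₁) = 11.76.
Fr₁ = 11.76 lies in the strong range.

Fr₁ = 11.76; strong jump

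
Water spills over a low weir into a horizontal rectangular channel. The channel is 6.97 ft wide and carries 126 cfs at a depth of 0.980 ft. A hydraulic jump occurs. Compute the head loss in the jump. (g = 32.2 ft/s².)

q = Q/b = 126/6.97 = 18.1 ft²/s; V₁ = q/y₁ = 18.4 ft/s. Fr₁ = V₁/√(g·y₁) = 3.28.
Bélanger equation: y₂/y₁ = ½[√(1 + 8Fr₁²) − 1] = ½[√87.26 − 1] = 4.17.
y₂ = 4.17 × 0.980 = 4.09 ft.
V₂ = q/y₂ = 18.1/4.09 = 4.42 ft/s. E₁ = y₁ + V₁²/2g = 6.26 ft; E₂ = y₂ + V₂²/2g = 4.39 ft. ΔE = E₁ − E₂ = 1.87 ft.

ΔE = 1.87 ft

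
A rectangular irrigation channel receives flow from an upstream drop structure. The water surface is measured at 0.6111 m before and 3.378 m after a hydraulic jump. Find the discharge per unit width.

For a rectangular channel the momentum equation gives q² = ½·g·y₁·y₂·(y₁ + y₂) = ½×9.81×0.6111×3.378×3.989 = 40.39.
q = √40.39 = 6.355 m²/s.

q = 6.355 m²/s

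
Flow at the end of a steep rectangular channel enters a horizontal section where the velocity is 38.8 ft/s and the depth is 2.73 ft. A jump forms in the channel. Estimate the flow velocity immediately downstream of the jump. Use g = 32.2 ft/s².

Fr₁ = V₁/√(g·y₁) = 38.8/√(32.2×2.73) = 4.14.
From the momentum equation for a rectangular channel, y₂/y₁ = ½[√(1 + 8Fr₁²) − 1] = ½[√138.0 − 1] = 5.37.
y₂ = 5.37 × 2.73 = 14.7 ft.
q = V₁·y₁ = 38.8 × 2.73 = 106 ft²/s.
V₂ = q/y₂ = 106/14.7 = 7.22 ft/s.

V₂ = 7.22 ft/s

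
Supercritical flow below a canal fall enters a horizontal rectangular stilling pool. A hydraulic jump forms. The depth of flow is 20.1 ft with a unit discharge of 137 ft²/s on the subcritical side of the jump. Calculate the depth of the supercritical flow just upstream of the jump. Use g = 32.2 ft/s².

V₂ = q/y₂ = 137/20.1 = 6.82 ft/s; Fr₂ = V₂/√(g·y₂) = 0.268.
From the momentum equation (using Fr₂), y₁/y₂ = ½[√(1 + 8Fr₂²) − 1] = ½[√1.574 − 1] = 0.127.
y₁ = 0.127 × 20.1 = 2.56 ft.

y₁ = 2.56 ft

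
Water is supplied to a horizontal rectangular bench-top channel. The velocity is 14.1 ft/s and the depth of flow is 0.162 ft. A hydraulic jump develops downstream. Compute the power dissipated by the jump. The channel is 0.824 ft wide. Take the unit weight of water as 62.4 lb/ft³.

Fr₁ = V₁/√(g·y₁) = 14.1/√(32.2×0.162) = 6.17.
Bélanger equation: y₂/y₁ = ½[√(1 + 8Fr₁²) − 1] = ½[√305.9 − 1] = 8.24.
y₂ = 8.24 × 0.162 = 1.34 ft.
Head loss: ΔE = (y₂ − y₁)³/(4y₁y₂) = (1.34 − 0.162)³/(4×0.162×1.34) = 1.62/0.866 = 1.87 ft.
q = V₁·y₁ = 14.1 × 0.162 = 2.28 ft²/s. Q = q·b = 2.28 × 0.824 = 1.88 cfs. P = γ·Q·ΔE/550 = 62.4 × 1.88 × 1.87 / 550 = 0.399 hp.

P = 0.399 hp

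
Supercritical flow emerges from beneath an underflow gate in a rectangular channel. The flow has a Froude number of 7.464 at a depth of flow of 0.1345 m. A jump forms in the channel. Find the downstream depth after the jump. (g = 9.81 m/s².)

Fr₁ = 7.464 (given).
By Bélanger, y₂/y₁ = ½[√(1 + 8Fr₁²) − 1] = ½[√446.69 − 1] = 10.07.
y₂ = 10.07 × 0.1345 = 1.354 m.

y₂ = 1.354 m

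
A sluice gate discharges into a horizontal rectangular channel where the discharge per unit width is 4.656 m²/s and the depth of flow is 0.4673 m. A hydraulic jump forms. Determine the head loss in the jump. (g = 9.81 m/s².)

ΔE = 2.541 m

V₁ = q/y₁ = 4.656/0.4673 = 9.964 m/s. Fr₁ = V₁/√(g·y₁) = 9.964/√(9.81×0.4673) = 4.654.
Sequent-depth ratio: y₂/y₁ = ½[√(1 + 8Fr₁²) − 1] = ½[√174.24 − 1] = 6.100.
y₂ = 6.100 × 0.4673 = 2.851 m.
V₂ = q/y₂ = 4.656/2.851 = 1.633 m/s. E₁ = y₁ + V₁²/2g = 5.527 m; E₂ = y₂ + V₂²/2g = 2.987 m. ΔE = E₁ − E₂ = 2.541 m.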